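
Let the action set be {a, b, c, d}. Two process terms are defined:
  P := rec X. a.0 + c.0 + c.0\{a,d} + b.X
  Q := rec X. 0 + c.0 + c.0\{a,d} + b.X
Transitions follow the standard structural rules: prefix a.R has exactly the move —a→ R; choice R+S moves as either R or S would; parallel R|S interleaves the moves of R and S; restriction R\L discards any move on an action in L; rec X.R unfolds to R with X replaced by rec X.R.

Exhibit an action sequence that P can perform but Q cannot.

P's transition system — 3 states:
  s0 = rec X. a.0 + c.0 + c.0\{a,d} + b.X has moves —a→ s1, —b→ s0, —c→ s1, —c→ s2
  s1 = 0 has moves (no moves)
  s2 = 0\{a,d} has moves (no moves)
Q's transition system — 3 states:
  t0 = rec X. 0 + c.0 + c.0\{a,d} + b.X has moves —b→ t0, —c→ t1, —c→ t2
  t1 = 0 has moves (no moves)
  t2 = 0\{a,d} has moves (no moves)
Run σ = ⟨a⟩ on P: start {s0}
  [1] a ⇒ {s1}
  — P admits the full trace.
Run σ = ⟨a⟩ on Q: start {t0}
  [1] a ⇒ no successor for Q

a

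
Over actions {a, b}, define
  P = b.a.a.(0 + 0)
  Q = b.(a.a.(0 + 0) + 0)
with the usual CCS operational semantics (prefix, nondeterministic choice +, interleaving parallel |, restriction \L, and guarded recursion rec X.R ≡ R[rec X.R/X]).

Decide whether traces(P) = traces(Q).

trace-equivalent

Reachable graph of P (4 states):
  p0 = b.a.a.(0 + 0) :: --b--▸ p1
  p1 = a.a.(0 + 0) :: --a--▸ p2
  p2 = a.(0 + 0) :: --a--▸ p3
  p3 = 0 + 0 :: stopped
Reachable graph of Q (4 states):
  q0 = b.(a.a.(0 + 0) + 0) :: --b--▸ q1
  q1 = a.a.(0 + 0) + 0 :: --a--▸ q2
  q2 = a.(0 + 0) :: --a--▸ q3
  q3 = 0 + 0 :: stopped
Partition-refinement fixed point:
  B0 = {p0, q0}
  B1 = {p1, q1}
  B2 = {p2, q2}
  B3 = {p3, q3}
p0 ∈ B0, q0 ∈ B0 → same block
Bisimilar ⇒ trace-equivalent.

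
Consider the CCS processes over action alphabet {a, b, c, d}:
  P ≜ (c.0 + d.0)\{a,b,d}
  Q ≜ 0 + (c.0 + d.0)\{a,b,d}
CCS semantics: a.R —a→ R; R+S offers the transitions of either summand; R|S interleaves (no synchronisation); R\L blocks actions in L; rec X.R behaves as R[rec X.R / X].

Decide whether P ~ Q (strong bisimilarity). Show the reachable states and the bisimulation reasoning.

P's transition system — 2 states:
  u0 = (c.0 + d.0)\{a,b,d} ⊢ =c=> u1
  u1 = 0\{a,b,d} ⊢ ∅
Q's transition system — 2 states:
  v0 = 0 + (c.0 + d.0)\{a,b,d} ⊢ =c=> v1
  v1 = 0\{a,b,d} ⊢ ∅
Partition-refinement fixed point:
  B0 = {u0, v0}
  B1 = {u1, v1}
u0 ∈ B0, v0 ∈ B0 → same block

P ~ Q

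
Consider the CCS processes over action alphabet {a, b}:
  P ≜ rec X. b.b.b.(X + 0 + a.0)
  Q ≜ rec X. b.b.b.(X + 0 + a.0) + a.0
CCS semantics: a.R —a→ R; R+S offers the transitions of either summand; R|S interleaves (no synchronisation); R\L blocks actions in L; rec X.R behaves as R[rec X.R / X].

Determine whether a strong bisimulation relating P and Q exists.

not bisimilar

LTS(P): 5 reachable states
  m0 = rec X. b.b.b.(X + 0 + a.0) ⊢ —b→ m1
  m1 = b.b.((rec X. b.b.b.(X + 0 + a.0)) + 0 + a.0) ⊢ —b→ m2
  m2 = b.((rec X. b.b.b.(X + 0 + a.0)) + 0 + a.0) ⊢ —b→ m3
  m3 = (rec X. b.b.b.(X + 0 + a.0)) + 0 + a.0 ⊢ —a→ m4, —b→ m1
  m4 = 0 ⊢ deadlocked
LTS(Q): 5 reachable states
  n0 = rec X. b.b.b.(X + 0 + a.0) + a.0 ⊢ —a→ n1, —b→ n2
  n1 = 0 ⊢ deadlocked
  n2 = b.b.((rec X. b.b.b.(X + 0 + a.0) + a.0) + 0 + a.0) ⊢ —b→ n3
  n3 = b.((rec X. b.b.b.(X + 0 + a.0) + a.0) + 0 + a.0) ⊢ —b→ n4
  n4 = (rec X. b.b.b.(X + 0 + a.0) + a.0) + 0 + a.0 ⊢ —a→ n1, —b→ n2
Bisimilarity quotient blocks:
  B0 = {m0}
  B1 = {m1, n2}
  B2 = {m2, n3}
  B3 = {m3, n0, n4}
  B4 = {m4, n1}
m0 ∈ B0, n0 ∈ B3 → different blocks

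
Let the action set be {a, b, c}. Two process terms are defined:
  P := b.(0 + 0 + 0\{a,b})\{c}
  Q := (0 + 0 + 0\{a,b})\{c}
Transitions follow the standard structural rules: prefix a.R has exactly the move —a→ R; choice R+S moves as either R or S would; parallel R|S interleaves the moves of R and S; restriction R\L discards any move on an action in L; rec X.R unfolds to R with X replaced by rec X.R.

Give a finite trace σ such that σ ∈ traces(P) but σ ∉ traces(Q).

b

P's transition system — 2 states:
  s0 = b.(0 + 0 + 0\{a,b})\{c} ⊢ —b→ s1
  s1 = (0 + 0 + 0\{a,b})\{c} ⊢ deadlocked
Q's transition system — 1 states:
  t0 = (0 + 0 + 0\{a,b})\{c} ⊢ deadlocked
Trace ⟨b⟩ through P, begin at {s0}:
  [1] b ⇒ {s1}
  P completes σ.
Trace ⟨b⟩ through Q, begin at {t0}:
  [1] b ⇒ no successor for Q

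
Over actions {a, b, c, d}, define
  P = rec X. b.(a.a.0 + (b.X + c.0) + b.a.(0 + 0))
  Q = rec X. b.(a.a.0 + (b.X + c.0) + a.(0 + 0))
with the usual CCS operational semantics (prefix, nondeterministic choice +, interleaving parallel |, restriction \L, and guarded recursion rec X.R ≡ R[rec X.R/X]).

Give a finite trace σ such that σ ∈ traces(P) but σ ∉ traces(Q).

bba

P's transition system — 6 states:
  u0 = rec X. b.(a.a.0 + (b.X + c.0) + b.a.(0 + 0)) → -b-> u1
  u1 = a.a.0 + (b.(rec X. b.(a.a.0 + (b.X + c.0) + b.a.(0 + 0))) + c.0) + b.a.(0 + 0) → -a-> u2, -b-> u0, -b-> u3, -c-> u4
  u2 = a.0 → -a-> u4
  u3 = a.(0 + 0) → -a-> u5
  u4 = 0 → ∅
  u5 = 0 + 0 → ∅
Q's transition system — 5 states:
  v0 = rec X. b.(a.a.0 + (b.X + c.0) + a.(0 + 0)) → -b-> v1
  v1 = a.a.0 + (b.(rec X. b.(a.a.0 + (b.X + c.0) + a.(0 + 0))) + c.0) + a.(0 + 0) → -a-> v2, -a-> v3, -b-> v0, -c-> v4
  v2 = 0 + 0 → ∅
  v3 = a.0 → -a-> v4
  v4 = 0 → ∅
Trace ⟨bba⟩ through P, begin at {u0}:
  after b @ step 1: {u1}
  after b @ step 2: {u0, u3}
  after a @ step 3: {u5}
  ✓ P
Trace ⟨bba⟩ through Q, begin at {v0}:
  after b @ step 1: {v1}
  after b @ step 2: {v0}
  after a @ step 3: ∅ (Q stuck)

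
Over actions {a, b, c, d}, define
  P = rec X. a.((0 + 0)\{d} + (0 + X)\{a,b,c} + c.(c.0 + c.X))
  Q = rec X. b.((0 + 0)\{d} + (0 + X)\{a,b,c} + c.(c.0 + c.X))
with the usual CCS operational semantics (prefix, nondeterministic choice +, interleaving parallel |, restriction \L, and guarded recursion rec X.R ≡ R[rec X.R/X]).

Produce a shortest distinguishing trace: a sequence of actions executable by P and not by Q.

a

LTS(P): 4 reachable states
  u0 = rec X. a.((0 + 0)\{d} + (0 + X)\{a,b,c} + c.(c.0 + c.X)) → ··a··> u1
  u1 = (0 + 0)\{d} + (0 + (rec X. a.((0 + 0)\{d} + (0 + X)\{a,b,c} + c.(c.0 + c.X))))\{a,b,c} + c.(c.0 + c.(rec X. a.((0 + 0)\{d} + (0 + X)\{a,b,c} + c.(c.0 + c.X)))) → ··c··> u2
  u2 = c.0 + c.(rec X. a.((0 + 0)\{d} + (0 + X)\{a,b,c} + c.(c.0 + c.X))) → ··c··> u0, ··c··> u3
  u3 = 0 → ·
LTS(Q): 4 reachable states
  v0 = rec X. b.((0 + 0)\{d} + (0 + X)\{a,b,c} + c.(c.0 + c.X)) → ··b··> v1
  v1 = (0 + 0)\{d} + (0 + (rec X. b.((0 + 0)\{d} + (0 + X)\{a,b,c} + c.(c.0 + c.X))))\{a,b,c} + c.(c.0 + c.(rec X. b.((0 + 0)\{d} + (0 + X)\{a,b,c} + c.(c.0 + c.X)))) → ··c··> v2
  v2 = c.0 + c.(rec X. b.((0 + 0)\{d} + (0 + X)\{a,b,c} + c.(c.0 + c.X))) → ··c··> v0, ··c··> v3
  v3 = 0 → ·
Run σ = ⟨a⟩ on P: start {u0}
  [1] a ⇒ {u1}
  — P admits the full trace.
Run σ = ⟨a⟩ on Q: start {v0}
  [1] a ⇒ ∅ (Q stuck)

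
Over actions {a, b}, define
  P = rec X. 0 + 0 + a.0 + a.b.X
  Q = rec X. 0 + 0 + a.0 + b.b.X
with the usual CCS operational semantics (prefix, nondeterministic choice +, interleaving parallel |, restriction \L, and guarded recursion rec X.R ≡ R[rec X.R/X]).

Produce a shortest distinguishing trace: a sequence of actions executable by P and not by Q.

ab

Reachable graph of P (3 states):
  s0 = rec X. 0 + 0 + a.0 + a.b.X | --a--▸ s1, --a--▸ s2
  s1 = 0 | (no moves)
  s2 = b.(rec X. 0 + 0 + a.0 + a.b.X) | --b--▸ s0
Reachable graph of Q (3 states):
  t0 = rec X. 0 + 0 + a.0 + b.b.X | --a--▸ t1, --b--▸ t2
  t1 = 0 | (no moves)
  t2 = b.(rec X. 0 + 0 + a.0 + b.b.X) | --b--▸ t0
Executing ab from P (initial set {s0}):
  after a @ step 1: {s1, s2}
  after b @ step 2: {s0}
  ✓ P
Executing ab from Q (initial set {t0}):
  after a @ step 1: {t1}
  after b @ step 2: ∅  — Q cannot continue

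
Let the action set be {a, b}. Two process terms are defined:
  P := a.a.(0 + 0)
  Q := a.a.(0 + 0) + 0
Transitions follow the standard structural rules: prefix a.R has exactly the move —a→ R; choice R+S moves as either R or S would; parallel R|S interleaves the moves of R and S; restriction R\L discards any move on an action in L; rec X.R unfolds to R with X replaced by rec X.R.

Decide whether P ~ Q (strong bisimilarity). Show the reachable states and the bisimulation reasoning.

LTS(P): 3 reachable states
  p0 = a.a.(0 + 0) :: ··a··> p1
  p1 = a.(0 + 0) :: ··a··> p2
  p2 = 0 + 0 :: ∅
LTS(Q): 3 reachable states
  q0 = a.a.(0 + 0) + 0 :: ··a··> q1
  q1 = a.(0 + 0) :: ··a··> q2
  q2 = 0 + 0 :: ∅
Partition-refinement fixed point:
  B0 = {p0, q0}
  B1 = {p1, q1}
  B2 = {p2, q2}
p0 ∈ B0, q0 ∈ B0 → same block

P ~ Q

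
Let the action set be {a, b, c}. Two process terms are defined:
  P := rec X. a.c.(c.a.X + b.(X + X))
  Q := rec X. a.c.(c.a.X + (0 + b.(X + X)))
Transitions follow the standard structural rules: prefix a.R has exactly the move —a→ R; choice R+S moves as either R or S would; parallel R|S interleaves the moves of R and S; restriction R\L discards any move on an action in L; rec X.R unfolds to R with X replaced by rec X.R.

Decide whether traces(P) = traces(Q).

Reachable graph of P (5 states):
  p0 = rec X. a.c.(c.a.X + b.(X + X)) :: ··a··> p1
  p1 = c.(c.a.(rec X. a.c.(c.a.X + b.(X + X))) + b.((rec X. a.c.(c.a.X + b.(X + X))) + (rec X. a.c.(c.a.X + b.(X + X))))) :: ··c··> p2
  p2 = c.a.(rec X. a.c.(c.a.X + b.(X + X))) + b.((rec X. a.c.(c.a.X + b.(X + X))) + (rec X. a.c.(c.a.X + b.(X + X)))) :: ··b··> p3, ··c··> p4
  p3 = (rec X. a.c.(c.a.X + b.(X + X))) + (rec X. a.c.(c.a.X + b.(X + X))) :: ··a··> p1
  p4 = a.(rec X. a.c.(c.a.X + b.(X + X))) :: ··a··> p0
Reachable graph of Q (5 states):
  q0 = rec X. a.c.(c.a.X + (0 + b.(X + X))) :: ··a··> q1
  q1 = c.(c.a.(rec X. a.c.(c.a.X + (0 + b.(X + X)))) + (0 + b.((rec X. a.c.(c.a.X + (0 + b.(X + X)))) + (rec X. a.c.(c.a.X + (0 + b.(X + X))))))) :: ··c··> q2
  q2 = c.a.(rec X. a.c.(c.a.X + (0 + b.(X + X)))) + (0 + b.((rec X. a.c.(c.a.X + (0 + b.(X + X)))) + (rec X. a.c.(c.a.X + (0 + b.(X + X)))))) :: ··b··> q3, ··c··> q4
  q3 = (rec X. a.c.(c.a.X + (0 + b.(X + X)))) + (rec X. a.c.(c.a.X + (0 + b.(X + X)))) :: ··a··> q1
  q4 = a.(rec X. a.c.(c.a.X + (0 + b.(X + X)))) :: ··a··> q0
Partition-refinement fixed point:
  B0 = {p0, p3, q0, q3}
  B1 = {p1, q1}
  B2 = {p2, q2}
  B3 = {p4, q4}
p0 ∈ B0, q0 ∈ B0 → same block
Bisimilar ⇒ trace-equivalent.

traces(P) = traces(Q)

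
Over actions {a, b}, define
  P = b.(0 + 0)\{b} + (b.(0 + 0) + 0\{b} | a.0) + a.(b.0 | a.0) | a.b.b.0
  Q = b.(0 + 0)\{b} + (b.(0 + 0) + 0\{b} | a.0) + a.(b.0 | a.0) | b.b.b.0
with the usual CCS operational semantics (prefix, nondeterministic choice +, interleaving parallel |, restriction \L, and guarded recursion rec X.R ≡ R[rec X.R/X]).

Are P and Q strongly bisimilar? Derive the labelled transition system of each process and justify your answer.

Reachable graph of P (23 states):
  u0 = b.(0 + 0)\{b} + (b.(0 + 0) + 0\{b} | a.0) + a.(b.0 | a.0) | a.b.b.0 | —a→ u1, —a→ u2, —a→ u3, —b→ u4, —b→ u5
  u1 = 0\{b} | 0 | deadlocked
  u2 = a.(b.0 | a.0) | b.b.0 | —a→ u6, —b→ u7
  u3 = b.0 | a.0 | a.b.b.0 | —a→ u6, —a→ u8, —b→ u9
  u4 = (0 + 0)\{b} | deadlocked
  u5 = 0 + 0 | deadlocked
  u6 = b.0 | a.0 | b.b.0 | —a→ u10, —b→ u11, —b→ u12
  u7 = a.(b.0 | a.0) | b.0 | —a→ u12, —b→ u13
  u8 = b.0 | 0 | a.b.b.0 | —a→ u10, —b→ u14
  u9 = 0 | a.0 | a.b.b.0 | —a→ u11, —a→ u14
  u10 = b.0 | 0 | b.b.0 | —b→ u15, —b→ u16
  u11 = 0 | a.0 | b.b.0 | —a→ u15, —b→ u17
  u12 = b.0 | a.0 | b.0 | —a→ u16, —b→ u17, —b→ u18
  u13 = a.(b.0 | a.0) | 0 | —a→ u18
  u14 = 0 | 0 | a.b.b.0 | —a→ u15
  u15 = 0 | 0 | b.b.0 | —b→ u19
  u16 = b.0 | 0 | b.0 | —b→ u19, —b→ u20
  u17 = 0 | a.0 | b.0 | —a→ u19, —b→ u21
  u18 = b.0 | a.0 | 0 | —a→ u20, —b→ u21
  u19 = 0 | 0 | b.0 | —b→ u22
  u20 = b.0 | 0 | 0 | —b→ u22
  u21 = 0 | a.0 | 0 | —a→ u22
  u22 = 0 | 0 | 0 | deadlocked
Reachable graph of Q (23 states):
  v0 = b.(0 + 0)\{b} + (b.(0 + 0) + 0\{b} | a.0) + a.(b.0 | a.0) | b.b.b.0 | —a→ v1, —a→ v2, —b→ v3, —b→ v4, —b→ v5
  v1 = 0\{b} | 0 | deadlocked
  v2 = b.0 | a.0 | b.b.b.0 | —a→ v6, —b→ v7, —b→ v8
  v3 = (0 + 0)\{b} | deadlocked
  v4 = 0 + 0 | deadlocked
  v5 = a.(b.0 | a.0) | b.b.0 | —a→ v8, —b→ v9
  v6 = b.0 | 0 | b.b.b.0 | —b→ v10, —b→ v11
  v7 = 0 | a.0 | b.b.b.0 | —a→ v10, —b→ v12
  v8 = b.0 | a.0 | b.b.0 | —a→ v11, —b→ v12, —b→ v13
  v9 = a.(b.0 | a.0) | b.0 | —a→ v13, —b→ v14
  v10 = 0 | 0 | b.b.b.0 | —b→ v15
  v11 = b.0 | 0 | b.b.0 | —b→ v15, —b→ v16
  v12 = 0 | a.0 | b.b.0 | —a→ v15, —b→ v17
  v13 = b.0 | a.0 | b.0 | —a→ v16, —b→ v17, —b→ v18
  v14 = a.(b.0 | a.0) | 0 | —a→ v18
  v15 = 0 | 0 | b.b.0 | —b→ v19
  v16 = b.0 | 0 | b.0 | —b→ v19, —b→ v20
  v17 = 0 | a.0 | b.0 | —a→ v19, —b→ v21
  v18 = b.0 | a.0 | 0 | —a→ v20, —b→ v21
  v19 = 0 | 0 | b.0 | —b→ v22
  v20 = b.0 | 0 | 0 | —b→ v22
  v21 = 0 | a.0 | 0 | —a→ v22
  v22 = 0 | 0 | 0 | deadlocked
Coarsest stable partition (strong bisimilarity classes):
  B0 = {u0}
  B1 = {u2, v5}
  B2 = {u7, v9}
  B3 = {u11, u12, v12, v13}
  B4 = {u17, u18, v17, v18}
  B5 = {u21, v21}
  B6 = {u1, u22, u4, u5, v1, v22, v3, v4}
  B7 = {u19, u20, v19, v20}
  B8 = {u15, u16, v15, v16}
  B9 = {u13, v14}
  B10 = {u6, v7, v8}
  B11 = {u10, v10, v11}
  B12 = {u3}
  B13 = {u9}
  B14 = {u14}
  B15 = {u8}
  B16 = {v0}
  B17 = {v2}
  B18 = {v6}
u0 ∈ B0, v0 ∈ B16 → different blocks

P ≁ Q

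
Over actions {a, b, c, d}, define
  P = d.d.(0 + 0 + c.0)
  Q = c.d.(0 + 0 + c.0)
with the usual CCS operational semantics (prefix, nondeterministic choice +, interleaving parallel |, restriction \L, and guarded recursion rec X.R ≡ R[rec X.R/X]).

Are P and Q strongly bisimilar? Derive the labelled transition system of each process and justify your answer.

P ≁ Q

Reachable graph of P (4 states):
  m0 = d.d.(0 + 0 + c.0) :: ··d··> m1
  m1 = d.(0 + 0 + c.0) :: ··d··> m2
  m2 = 0 + 0 + c.0 :: ··c··> m3
  m3 = 0 :: stopped
Reachable graph of Q (4 states):
  n0 = c.d.(0 + 0 + c.0) :: ··c··> n1
  n1 = d.(0 + 0 + c.0) :: ··d··> n2
  n2 = 0 + 0 + c.0 :: ··c··> n3
  n3 = 0 :: stopped
Bisimilarity quotient blocks:
  B0 = {m0}
  B1 = {m1, n1}
  B2 = {m2, n2}
  B3 = {m3, n3}
  B4 = {n0}
m0 ∈ B0, n0 ∈ B4 → different blocks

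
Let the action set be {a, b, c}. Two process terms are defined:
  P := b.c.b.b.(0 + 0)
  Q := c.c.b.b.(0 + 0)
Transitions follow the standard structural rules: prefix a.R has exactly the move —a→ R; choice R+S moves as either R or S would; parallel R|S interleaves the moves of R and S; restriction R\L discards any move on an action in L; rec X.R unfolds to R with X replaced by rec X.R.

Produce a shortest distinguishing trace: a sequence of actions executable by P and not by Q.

b

P's transition system — 5 states:
  m0 = b.c.b.b.(0 + 0) → —b→ m1
  m1 = c.b.b.(0 + 0) → —c→ m2
  m2 = b.b.(0 + 0) → —b→ m3
  m3 = b.(0 + 0) → —b→ m4
  m4 = 0 + 0 → ∅
Q's transition system — 5 states:
  n0 = c.c.b.b.(0 + 0) → —c→ n1
  n1 = c.b.b.(0 + 0) → —c→ n2
  n2 = b.b.(0 + 0) → —b→ n3
  n3 = b.(0 + 0) → —b→ n4
  n4 = 0 + 0 → ∅
Run σ = ⟨b⟩ on P: start {m0}
  step 1 (b): {m1}
  — P admits the full trace.
Run σ = ⟨b⟩ on Q: start {n0}
  step 1 (b): ∅  — Q cannot continue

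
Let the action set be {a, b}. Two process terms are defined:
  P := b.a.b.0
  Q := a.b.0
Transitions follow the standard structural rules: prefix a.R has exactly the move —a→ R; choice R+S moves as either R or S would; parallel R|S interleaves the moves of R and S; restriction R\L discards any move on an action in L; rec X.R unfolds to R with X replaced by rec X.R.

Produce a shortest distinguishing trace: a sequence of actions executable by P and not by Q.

b

LTS(P): 4 reachable states
  s0 = b.a.b.0 ⊢ -b-> s1
  s1 = a.b.0 ⊢ -a-> s2
  s2 = b.0 ⊢ -b-> s3
  s3 = 0 ⊢ stopped
LTS(Q): 3 reachable states
  t0 = a.b.0 ⊢ -a-> t1
  t1 = b.0 ⊢ -b-> t2
  t2 = 0 ⊢ stopped
Executing b from P (initial set {s0}):
  step 1 (b): {s1}
  ✓ P
Executing b from Q (initial set {t0}):
  step 1 (b): no successor for Q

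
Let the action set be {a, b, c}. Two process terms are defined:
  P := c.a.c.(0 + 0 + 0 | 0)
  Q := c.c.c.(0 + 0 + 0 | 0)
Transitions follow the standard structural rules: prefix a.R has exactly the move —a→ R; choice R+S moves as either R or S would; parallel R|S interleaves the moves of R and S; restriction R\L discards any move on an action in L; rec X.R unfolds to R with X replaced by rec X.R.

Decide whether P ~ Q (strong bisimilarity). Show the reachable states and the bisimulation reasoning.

P's transition system — 4 states:
  m0 = c.a.c.(0 + 0 + 0 | 0) has moves ··c··> m1
  m1 = a.c.(0 + 0 + 0 | 0) has moves ··a··> m2
  m2 = c.(0 + 0 + 0 | 0) has moves ··c··> m3
  m3 = 0 + 0 + 0 | 0 has moves deadlocked
Q's transition system — 4 states:
  n0 = c.c.c.(0 + 0 + 0 | 0) has moves ··c··> n1
  n1 = c.c.(0 + 0 + 0 | 0) has moves ··c··> n2
  n2 = c.(0 + 0 + 0 | 0) has moves ··c··> n3
  n3 = 0 + 0 + 0 | 0 has moves deadlocked
Bisimilarity quotient blocks:
  B0 = {m0}
  B1 = {m1}
  B2 = {m2, n2}
  B3 = {m3, n3}
  B4 = {n0}
  B5 = {n1}
m0 ∈ B0, n0 ∈ B4 → different blocks

P ≁ Q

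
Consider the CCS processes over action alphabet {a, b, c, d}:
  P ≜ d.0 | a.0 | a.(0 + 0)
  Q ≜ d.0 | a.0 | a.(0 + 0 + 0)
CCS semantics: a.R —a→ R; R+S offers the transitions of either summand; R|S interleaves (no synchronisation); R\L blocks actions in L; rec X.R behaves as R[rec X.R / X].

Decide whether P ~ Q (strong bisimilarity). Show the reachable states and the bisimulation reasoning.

bisimilar

P's transition system — 8 states:
  u0 = d.0 | a.0 | a.(0 + 0) has moves =a=> u1, =a=> u2, =d=> u3
  u1 = d.0 | 0 | a.(0 + 0) has moves =a=> u4, =d=> u5
  u2 = d.0 | a.0 | (0 + 0) has moves =a=> u4, =d=> u6
  u3 = 0 | a.0 | a.(0 + 0) has moves =a=> u5, =a=> u6
  u4 = d.0 | 0 | (0 + 0) has moves =d=> u7
  u5 = 0 | 0 | a.(0 + 0) has moves =a=> u7
  u6 = 0 | a.0 | (0 + 0) has moves =a=> u7
  u7 = 0 | 0 | (0 + 0) has moves ·
Q's transition system — 8 states:
  v0 = d.0 | a.0 | a.(0 + 0 + 0) has moves =a=> v1, =a=> v2, =d=> v3
  v1 = d.0 | 0 | a.(0 + 0 + 0) has moves =a=> v4, =d=> v5
  v2 = d.0 | a.0 | (0 + 0 + 0) has moves =a=> v4, =d=> v6
  v3 = 0 | a.0 | a.(0 + 0 + 0) has moves =a=> v5, =a=> v6
  v4 = d.0 | 0 | (0 + 0 + 0) has moves =d=> v7
  v5 = 0 | 0 | a.(0 + 0 + 0) has moves =a=> v7
  v6 = 0 | a.0 | (0 + 0 + 0) has moves =a=> v7
  v7 = 0 | 0 | (0 + 0 + 0) has moves ·
Coarsest stable partition (strong bisimilarity classes):
  B0 = {u0, v0}
  B1 = {u1, u2, v1, v2}
  B2 = {u4, v4}
  B3 = {u7, v7}
  B4 = {u5, u6, v5, v6}
  B5 = {u3, v3}
u0 ∈ B0, v0 ∈ B0 → same block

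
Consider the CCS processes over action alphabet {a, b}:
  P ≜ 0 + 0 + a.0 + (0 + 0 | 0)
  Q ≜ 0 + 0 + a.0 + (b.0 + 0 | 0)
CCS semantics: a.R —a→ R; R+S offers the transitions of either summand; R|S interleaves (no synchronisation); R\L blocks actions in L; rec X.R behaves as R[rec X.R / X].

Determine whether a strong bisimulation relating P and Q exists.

P ≁ Q

LTS(P): 2 reachable states
  u0 = 0 + 0 + a.0 + (0 + 0 | 0) | -a-> u1
  u1 = 0 | ∅
LTS(Q): 2 reachable states
  v0 = 0 + 0 + a.0 + (b.0 + 0 | 0) | -a-> v1, -b-> v1
  v1 = 0 | ∅
Partition-refinement fixed point:
  B0 = {u0}
  B1 = {u1, v1}
  B2 = {v0}
u0 ∈ B0, v0 ∈ B2 → different blocks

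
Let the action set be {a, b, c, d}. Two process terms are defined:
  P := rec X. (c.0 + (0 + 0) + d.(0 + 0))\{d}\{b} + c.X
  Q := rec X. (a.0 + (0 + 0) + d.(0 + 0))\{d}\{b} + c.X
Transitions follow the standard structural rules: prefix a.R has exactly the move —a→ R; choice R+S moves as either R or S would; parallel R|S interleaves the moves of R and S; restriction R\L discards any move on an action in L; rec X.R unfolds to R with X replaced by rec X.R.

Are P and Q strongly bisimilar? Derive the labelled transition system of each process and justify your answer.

not bisimilar

LTS(P): 2 reachable states
  s0 = rec X. (c.0 + (0 + 0) + d.(0 + 0))\{d}\{b} + c.X → =c=> s0, =c=> s1
  s1 = 0\{d}\{b} → ∅
LTS(Q): 2 reachable states
  t0 = rec X. (a.0 + (0 + 0) + d.(0 + 0))\{d}\{b} + c.X → =a=> t1, =c=> t0
  t1 = 0\{d}\{b} → ∅
Coarsest stable partition (strong bisimilarity classes):
  B0 = {s0}
  B1 = {s1, t1}
  B2 = {t0}
s0 ∈ B0, t0 ∈ B2 → different blocks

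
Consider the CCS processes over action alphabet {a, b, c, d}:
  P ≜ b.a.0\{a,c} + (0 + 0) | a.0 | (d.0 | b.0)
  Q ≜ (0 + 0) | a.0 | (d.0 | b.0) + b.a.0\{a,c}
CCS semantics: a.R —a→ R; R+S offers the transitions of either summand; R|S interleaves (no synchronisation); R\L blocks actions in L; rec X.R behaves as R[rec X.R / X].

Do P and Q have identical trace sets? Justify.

P's transition system — 10 states:
  p0 = b.a.0\{a,c} + (0 + 0) | a.0 | (d.0 | b.0) | -a-> p1, -b-> p2, -b-> p3, -d-> p4
  p1 = (0 + 0) | 0 | (d.0 | b.0) | -b-> p5, -d-> p6
  p2 = (0 + 0) | a.0 | (d.0 | 0) | -a-> p5, -d-> p7
  p3 = a.0\{a,c} | -a-> p8
  p4 = (0 + 0) | a.0 | (0 | b.0) | -a-> p6, -b-> p7
  p5 = (0 + 0) | 0 | (d.0 | 0) | -d-> p9
  p6 = (0 + 0) | 0 | (0 | b.0) | -b-> p9
  p7 = (0 + 0) | a.0 | (0 | 0) | -a-> p9
  p8 = 0\{a,c} | stopped
  p9 = (0 + 0) | 0 | (0 | 0) | stopped
Q's transition system — 10 states:
  q0 = (0 + 0) | a.0 | (d.0 | b.0) + b.a.0\{a,c} | -a-> q1, -b-> q2, -b-> q3, -d-> q4
  q1 = (0 + 0) | 0 | (d.0 | b.0) | -b-> q5, -d-> q6
  q2 = (0 + 0) | a.0 | (d.0 | 0) | -a-> q5, -d-> q7
  q3 = a.0\{a,c} | -a-> q8
  q4 = (0 + 0) | a.0 | (0 | b.0) | -a-> q6, -b-> q7
  q5 = (0 + 0) | 0 | (d.0 | 0) | -d-> q9
  q6 = (0 + 0) | 0 | (0 | b.0) | -b-> q9
  q7 = (0 + 0) | a.0 | (0 | 0) | -a-> q9
  q8 = 0\{a,c} | stopped
  q9 = (0 + 0) | 0 | (0 | 0) | stopped
Coarsest stable partition (strong bisimilarity classes):
  B0 = {p0, q0}
  B1 = {p2, q2}
  B2 = {p5, q5}
  B3 = {p8, p9, q8, q9}
  B4 = {p3, p7, q3, q7}
  B5 = {p4, q4}
  B6 = {p6, q6}
  B7 = {p1, q1}
p0 ∈ B0, q0 ∈ B0 → same block
Bisimilar ⇒ trace-equivalent.

traces(P) = traces(Q)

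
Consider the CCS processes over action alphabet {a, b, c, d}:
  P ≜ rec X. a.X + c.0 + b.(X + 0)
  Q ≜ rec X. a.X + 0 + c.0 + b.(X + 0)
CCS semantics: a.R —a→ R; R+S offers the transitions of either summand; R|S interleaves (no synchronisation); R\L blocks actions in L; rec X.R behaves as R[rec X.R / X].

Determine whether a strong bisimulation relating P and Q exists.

YES

LTS(P): 3 reachable states
  u0 = rec X. a.X + c.0 + b.(X + 0) | —a→ u0, —b→ u1, —c→ u2
  u1 = (rec X. a.X + c.0 + b.(X + 0)) + 0 | —a→ u0, —b→ u1, —c→ u2
  u2 = 0 | (no moves)
LTS(Q): 3 reachable states
  v0 = rec X. a.X + 0 + c.0 + b.(X + 0) | —a→ v0, —b→ v1, —c→ v2
  v1 = (rec X. a.X + 0 + c.0 + b.(X + 0)) + 0 | —a→ v0, —b→ v1, —c→ v2
  v2 = 0 | (no moves)
Coarsest stable partition (strong bisimilarity classes):
  B0 = {u0, u1, v0, v1}
  B1 = {u2, v2}
u0 ∈ B0, v0 ∈ B0 → same block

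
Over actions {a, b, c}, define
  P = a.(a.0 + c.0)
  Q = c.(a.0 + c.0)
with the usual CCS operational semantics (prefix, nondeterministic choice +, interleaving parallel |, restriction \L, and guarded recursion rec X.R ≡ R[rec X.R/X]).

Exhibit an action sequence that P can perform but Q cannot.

P's transition system — 3 states:
  u0 = a.(a.0 + c.0) has moves ··a··> u1
  u1 = a.0 + c.0 has moves ··a··> u2, ··c··> u2
  u2 = 0 has moves ∅
Q's transition system — 3 states:
  v0 = c.(a.0 + c.0) has moves ··c··> v1
  v1 = a.0 + c.0 has moves ··a··> v2, ··c··> v2
  v2 = 0 has moves ∅
Executing a from P (initial set {u0}):
  [1] a ⇒ {u1}
  P completes σ.
Executing a from Q (initial set {v0}):
  [1] a ⇒ no successor for Q

a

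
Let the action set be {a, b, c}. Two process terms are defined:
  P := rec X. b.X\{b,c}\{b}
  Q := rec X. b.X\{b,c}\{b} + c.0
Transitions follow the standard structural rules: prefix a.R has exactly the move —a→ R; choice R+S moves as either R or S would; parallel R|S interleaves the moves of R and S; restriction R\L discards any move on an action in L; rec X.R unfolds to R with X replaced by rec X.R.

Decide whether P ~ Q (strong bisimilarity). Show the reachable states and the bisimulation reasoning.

not bisimilar

LTS(P): 2 reachable states
  s0 = rec X. b.X\{b,c}\{b} ⊢ --b--▸ s1
  s1 = (rec X. b.X\{b,c}\{b})\{b,c}\{b} ⊢ ·
LTS(Q): 3 reachable states
  t0 = rec X. b.X\{b,c}\{b} + c.0 ⊢ --b--▸ t1, --c--▸ t2
  t1 = (rec X. b.X\{b,c}\{b} + c.0)\{b,c}\{b} ⊢ ·
  t2 = 0 ⊢ ·
Bisimilarity quotient blocks:
  B0 = {s0}
  B1 = {s1, t1, t2}
  B2 = {t0}
s0 ∈ B0, t0 ∈ B2 → different blocks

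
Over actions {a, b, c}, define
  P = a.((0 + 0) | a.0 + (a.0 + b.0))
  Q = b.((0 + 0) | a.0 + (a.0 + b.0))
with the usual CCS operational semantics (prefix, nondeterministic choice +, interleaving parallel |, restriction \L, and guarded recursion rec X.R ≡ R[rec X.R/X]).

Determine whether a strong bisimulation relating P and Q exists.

NO

LTS(P): 4 reachable states
  u0 = a.((0 + 0) | a.0 + (a.0 + b.0)) | ··a··> u1
  u1 = (0 + 0) | a.0 + (a.0 + b.0) | ··a··> u2, ··a··> u3, ··b··> u3
  u2 = (0 + 0) | 0 | ∅
  u3 = 0 | ∅
LTS(Q): 4 reachable states
  v0 = b.((0 + 0) | a.0 + (a.0 + b.0)) | ··b··> v1
  v1 = (0 + 0) | a.0 + (a.0 + b.0) | ··a··> v2, ··a··> v3, ··b··> v3
  v2 = (0 + 0) | 0 | ∅
  v3 = 0 | ∅
Bisimilarity quotient blocks:
  B0 = {u0}
  B1 = {u1, v1}
  B2 = {u2, u3, v2, v3}
  B3 = {v0}
u0 ∈ B0, v0 ∈ B3 → different blocks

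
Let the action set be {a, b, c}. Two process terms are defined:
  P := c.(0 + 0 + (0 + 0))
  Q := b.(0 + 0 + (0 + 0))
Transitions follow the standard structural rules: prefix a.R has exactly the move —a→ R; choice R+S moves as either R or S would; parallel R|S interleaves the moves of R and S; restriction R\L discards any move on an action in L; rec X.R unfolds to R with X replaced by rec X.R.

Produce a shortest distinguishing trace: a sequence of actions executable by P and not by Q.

c

Reachable graph of P (2 states):
  u0 = c.(0 + 0 + (0 + 0)) has moves —c→ u1
  u1 = 0 + 0 + (0 + 0) has moves (no moves)
Reachable graph of Q (2 states):
  v0 = b.(0 + 0 + (0 + 0)) has moves —b→ v1
  v1 = 0 + 0 + (0 + 0) has moves (no moves)
Trace ⟨c⟩ through P, begin at {u0}:
  [1] c ⇒ {u1}
  ✓ P
Trace ⟨c⟩ through Q, begin at {v0}:
  [1] c ⇒ no successor for Q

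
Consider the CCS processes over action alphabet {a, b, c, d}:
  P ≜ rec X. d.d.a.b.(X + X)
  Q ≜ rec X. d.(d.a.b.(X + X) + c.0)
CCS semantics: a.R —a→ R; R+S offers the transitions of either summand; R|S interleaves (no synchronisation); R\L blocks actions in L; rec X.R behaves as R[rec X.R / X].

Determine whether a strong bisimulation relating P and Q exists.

P ≁ Q

P's transition system — 5 states:
  s0 = rec X. d.d.a.b.(X + X) | ··d··> s1
  s1 = d.a.b.((rec X. d.d.a.b.(X + X)) + (rec X. d.d.a.b.(X + X))) | ··d··> s2
  s2 = a.b.((rec X. d.d.a.b.(X + X)) + (rec X. d.d.a.b.(X + X))) | ··a··> s3
  s3 = b.((rec X. d.d.a.b.(X + X)) + (rec X. d.d.a.b.(X + X))) | ··b··> s4
  s4 = (rec X. d.d.a.b.(X + X)) + (rec X. d.d.a.b.(X + X)) | ··d··> s1
Q's transition system — 6 states:
  t0 = rec X. d.(d.a.b.(X + X) + c.0) | ··d··> t1
  t1 = d.a.b.((rec X. d.(d.a.b.(X + X) + c.0)) + (rec X. d.(d.a.b.(X + X) + c.0))) + c.0 | ··c··> t2, ··d··> t3
  t2 = 0 | ∅
  t3 = a.b.((rec X. d.(d.a.b.(X + X) + c.0)) + (rec X. d.(d.a.b.(X + X) + c.0))) | ··a··> t4
  t4 = b.((rec X. d.(d.a.b.(X + X) + c.0)) + (rec X. d.(d.a.b.(X + X) + c.0))) | ··b··> t5
  t5 = (rec X. d.(d.a.b.(X + X) + c.0)) + (rec X. d.(d.a.b.(X + X) + c.0)) | ··d··> t1
Bisimilarity quotient blocks:
  B0 = {s0, s4}
  B1 = {s1}
  B2 = {s2}
  B3 = {s3}
  B4 = {t0, t5}
  B5 = {t1}
  B6 = {t3}
  B7 = {t4}
  B8 = {t2}
s0 ∈ B0, t0 ∈ B4 → different blocks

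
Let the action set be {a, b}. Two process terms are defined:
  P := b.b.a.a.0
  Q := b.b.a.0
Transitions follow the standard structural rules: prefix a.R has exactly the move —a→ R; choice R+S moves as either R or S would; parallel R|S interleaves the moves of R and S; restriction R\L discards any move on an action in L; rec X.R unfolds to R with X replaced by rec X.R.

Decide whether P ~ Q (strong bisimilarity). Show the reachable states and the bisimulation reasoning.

Reachable graph of P (5 states):
  u0 = b.b.a.a.0 has moves --b--▸ u1
  u1 = b.a.a.0 has moves --b--▸ u2
  u2 = a.a.0 has moves --a--▸ u3
  u3 = a.0 has moves --a--▸ u4
  u4 = 0 has moves ∅
Reachable graph of Q (4 states):
  v0 = b.b.a.0 has moves --b--▸ v1
  v1 = b.a.0 has moves --b--▸ v2
  v2 = a.0 has moves --a--▸ v3
  v3 = 0 has moves ∅
Bisimilarity quotient blocks:
  B0 = {u0}
  B1 = {u1}
  B2 = {u2}
  B3 = {u3, v2}
  B4 = {u4, v3}
  B5 = {v0}
  B6 = {v1}
u0 ∈ B0, v0 ∈ B5 → different blocks

not bisimilar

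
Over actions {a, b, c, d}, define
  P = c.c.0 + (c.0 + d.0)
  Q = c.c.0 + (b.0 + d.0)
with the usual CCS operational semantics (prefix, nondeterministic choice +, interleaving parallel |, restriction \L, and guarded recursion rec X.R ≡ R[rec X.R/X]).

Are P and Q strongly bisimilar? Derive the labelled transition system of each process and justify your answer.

LTS(P): 3 reachable states
  m0 = c.c.0 + (c.0 + d.0) has moves --c--▸ m1, --c--▸ m2, --d--▸ m1
  m1 = 0 has moves ∅
  m2 = c.0 has moves --c--▸ m1
LTS(Q): 3 reachable states
  n0 = c.c.0 + (b.0 + d.0) has moves --b--▸ n1, --c--▸ n2, --d--▸ n1
  n1 = 0 has moves ∅
  n2 = c.0 has moves --c--▸ n1
Coarsest stable partition (strong bisimilarity classes):
  B0 = {m0}
  B1 = {m1, n1}
  B2 = {m2, n2}
  B3 = {n0}
m0 ∈ B0, n0 ∈ B3 → different blocks

not bisimilar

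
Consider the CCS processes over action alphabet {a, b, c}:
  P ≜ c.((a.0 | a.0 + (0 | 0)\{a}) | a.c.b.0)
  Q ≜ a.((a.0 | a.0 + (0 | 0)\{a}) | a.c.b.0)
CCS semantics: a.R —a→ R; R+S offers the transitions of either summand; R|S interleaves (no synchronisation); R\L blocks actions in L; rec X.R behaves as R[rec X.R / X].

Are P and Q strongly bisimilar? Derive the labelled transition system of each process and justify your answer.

P ≁ Q

LTS(P): 17 reachable states
  p0 = c.((a.0 | a.0 + (0 | 0)\{a}) | a.c.b.0) ⊢ —c→ p1
  p1 = (a.0 | a.0 + (0 | 0)\{a}) | a.c.b.0 ⊢ —a→ p2, —a→ p3, —a→ p4
  p2 = (a.0 | a.0 + (0 | 0)\{a}) | c.b.0 ⊢ —a→ p5, —a→ p6, —c→ p7
  p3 = 0 | a.0 | a.c.b.0 ⊢ —a→ p5, —a→ p8
  p4 = a.0 | 0 | a.c.b.0 ⊢ —a→ p6, —a→ p8
  p5 = 0 | a.0 | c.b.0 ⊢ —a→ p9, —c→ p10
  p6 = a.0 | 0 | c.b.0 ⊢ —a→ p9, —c→ p11
  p7 = (a.0 | a.0 + (0 | 0)\{a}) | b.0 ⊢ —a→ p10, —a→ p11, —b→ p12
  p8 = 0 | 0 | a.c.b.0 ⊢ —a→ p9
  p9 = 0 | 0 | c.b.0 ⊢ —c→ p13
  p10 = 0 | a.0 | b.0 ⊢ —a→ p13, —b→ p14
  p11 = a.0 | 0 | b.0 ⊢ —a→ p13, —b→ p15
  p12 = (a.0 | a.0 + (0 | 0)\{a}) | 0 ⊢ —a→ p14, —a→ p15
  p13 = 0 | 0 | b.0 ⊢ —b→ p16
  p14 = 0 | a.0 | 0 ⊢ —a→ p16
  p15 = a.0 | 0 | 0 ⊢ —a→ p16
  p16 = 0 | 0 | 0 ⊢ ∅
LTS(Q): 17 reachable states
  q0 = a.((a.0 | a.0 + (0 | 0)\{a}) | a.c.b.0) ⊢ —a→ q1
  q1 = (a.0 | a.0 + (0 | 0)\{a}) | a.c.b.0 ⊢ —a→ q2, —a→ q3, —a→ q4
  q2 = (a.0 | a.0 + (0 | 0)\{a}) | c.b.0 ⊢ —a→ q5, —a→ q6, —c→ q7
  q3 = 0 | a.0 | a.c.b.0 ⊢ —a→ q5, —a→ q8
  q4 = a.0 | 0 | a.c.b.0 ⊢ —a→ q6, —a→ q8
  q5 = 0 | a.0 | c.b.0 ⊢ —a→ q9, —c→ q10
  q6 = a.0 | 0 | c.b.0 ⊢ —a→ q9, —c→ q11
  q7 = (a.0 | a.0 + (0 | 0)\{a}) | b.0 ⊢ —a→ q10, —a→ q11, —b→ q12
  q8 = 0 | 0 | a.c.b.0 ⊢ —a→ q9
  q9 = 0 | 0 | c.b.0 ⊢ —c→ q13
  q10 = 0 | a.0 | b.0 ⊢ —a→ q13, —b→ q14
  q11 = a.0 | 0 | b.0 ⊢ —a→ q13, —b→ q15
  q12 = (a.0 | a.0 + (0 | 0)\{a}) | 0 ⊢ —a→ q14, —a→ q15
  q13 = 0 | 0 | b.0 ⊢ —b→ q16
  q14 = 0 | a.0 | 0 ⊢ —a→ q16
  q15 = a.0 | 0 | 0 ⊢ —a→ q16
  q16 = 0 | 0 | 0 ⊢ ∅
Partition-refinement fixed point:
  B0 = {p0}
  B1 = {p1, q1}
  B2 = {p3, p4, q3, q4}
  B3 = {p8, q8}
  B4 = {p9, q9}
  B5 = {p13, q13}
  B6 = {p16, q16}
  B7 = {p5, p6, q5, q6}
  B8 = {p10, p11, q10, q11}
  B9 = {p14, p15, q14, q15}
  B10 = {p2, q2}
  B11 = {p7, q7}
  B12 = {p12, q12}
  B13 = {q0}
p0 ∈ B0, q0 ∈ B13 → different blocks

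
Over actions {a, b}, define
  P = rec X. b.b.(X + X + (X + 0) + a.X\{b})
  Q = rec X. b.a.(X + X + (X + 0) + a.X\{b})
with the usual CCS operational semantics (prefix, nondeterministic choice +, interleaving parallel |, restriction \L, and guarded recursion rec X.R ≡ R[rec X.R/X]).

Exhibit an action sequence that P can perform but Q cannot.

bb

LTS(P): 4 reachable states
  s0 = rec X. b.b.(X + X + (X + 0) + a.X\{b}) → ··b··> s1
  s1 = b.((rec X. b.b.(X + X + (X + 0) + a.X\{b})) + (rec X. b.b.(X + X + (X + 0) + a.X\{b})) + ((rec X. b.b.(X + X + (X + 0) + a.X\{b})) + 0) + a.(rec X. b.b.(X + X + (X + 0) + a.X\{b}))\{b}) → ··b··> s2
  s2 = (rec X. b.b.(X + X + (X + 0) + a.X\{b})) + (rec X. b.b.(X + X + (X + 0) + a.X\{b})) + ((rec X. b.b.(X + X + (X + 0) + a.X\{b})) + 0) + a.(rec X. b.b.(X + X + (X + 0) + a.X\{b}))\{b} → ··a··> s3, ··b··> s1
  s3 = (rec X. b.b.(X + X + (X + 0) + a.X\{b}))\{b} → deadlocked
LTS(Q): 4 reachable states
  t0 = rec X. b.a.(X + X + (X + 0) + a.X\{b}) → ··b··> t1
  t1 = a.((rec X. b.a.(X + X + (X + 0) + a.X\{b})) + (rec X. b.a.(X + X + (X + 0) + a.X\{b})) + ((rec X. b.a.(X + X + (X + 0) + a.X\{b})) + 0) + a.(rec X. b.a.(X + X + (X + 0) + a.X\{b}))\{b}) → ··a··> t2
  t2 = (rec X. b.a.(X + X + (X + 0) + a.X\{b})) + (rec X. b.a.(X + X + (X + 0) + a.X\{b})) + ((rec X. b.a.(X + X + (X + 0) + a.X\{b})) + 0) + a.(rec X. b.a.(X + X + (X + 0) + a.X\{b}))\{b} → ··a··> t3, ··b··> t1
  t3 = (rec X. b.a.(X + X + (X + 0) + a.X\{b}))\{b} → deadlocked
Executing bb from P (initial set {s0}):
  step 1 (b): {s1}
  step 2 (b): {s2}
  P completes σ.
Executing bb from Q (initial set {t0}):
  step 1 (b): {t1}
  step 2 (b): ∅ (Q stuck)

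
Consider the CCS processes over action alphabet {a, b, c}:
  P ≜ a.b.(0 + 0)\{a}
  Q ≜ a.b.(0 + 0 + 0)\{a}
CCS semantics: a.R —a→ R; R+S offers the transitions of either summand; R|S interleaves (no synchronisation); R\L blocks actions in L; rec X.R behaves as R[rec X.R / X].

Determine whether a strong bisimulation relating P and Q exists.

Reachable graph of P (3 states):
  m0 = a.b.(0 + 0)\{a} :: -a-> m1
  m1 = b.(0 + 0)\{a} :: -b-> m2
  m2 = (0 + 0)\{a} :: stopped
Reachable graph of Q (3 states):
  n0 = a.b.(0 + 0 + 0)\{a} :: -a-> n1
  n1 = b.(0 + 0 + 0)\{a} :: -b-> n2
  n2 = (0 + 0 + 0)\{a} :: stopped
Coarsest stable partition (strong bisimilarity classes):
  B0 = {m0, n0}
  B1 = {m1, n1}
  B2 = {m2, n2}
m0 ∈ B0, n0 ∈ B0 → same block

YES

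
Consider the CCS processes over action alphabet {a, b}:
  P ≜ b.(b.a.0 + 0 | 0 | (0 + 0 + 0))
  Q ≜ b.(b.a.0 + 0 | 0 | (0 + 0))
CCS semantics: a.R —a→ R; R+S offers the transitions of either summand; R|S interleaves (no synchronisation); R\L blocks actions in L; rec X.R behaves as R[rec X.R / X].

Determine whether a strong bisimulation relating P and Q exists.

LTS(P): 4 reachable states
  m0 = b.(b.a.0 + 0 | 0 | (0 + 0 + 0)) ⊢ —b→ m1
  m1 = b.a.0 + 0 | 0 | (0 + 0 + 0) ⊢ —b→ m2
  m2 = a.0 ⊢ —a→ m3
  m3 = 0 ⊢ ∅
LTS(Q): 4 reachable states
  n0 = b.(b.a.0 + 0 | 0 | (0 + 0)) ⊢ —b→ n1
  n1 = b.a.0 + 0 | 0 | (0 + 0) ⊢ —b→ n2
  n2 = a.0 ⊢ —a→ n3
  n3 = 0 ⊢ ∅
Coarsest stable partition (strong bisimilarity classes):
  B0 = {m0, n0}
  B1 = {m1, n1}
  B2 = {m2, n2}
  B3 = {m3, n3}
m0 ∈ B0, n0 ∈ B0 → same block

P ~ Q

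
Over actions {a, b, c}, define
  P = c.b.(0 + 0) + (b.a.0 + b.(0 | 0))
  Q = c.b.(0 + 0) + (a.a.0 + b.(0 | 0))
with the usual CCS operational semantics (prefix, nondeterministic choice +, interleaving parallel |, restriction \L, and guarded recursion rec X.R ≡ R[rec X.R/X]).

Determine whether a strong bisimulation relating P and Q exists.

LTS(P): 6 reachable states
  m0 = c.b.(0 + 0) + (b.a.0 + b.(0 | 0)) has moves —b→ m1, —b→ m2, —c→ m3
  m1 = 0 | 0 has moves stopped
  m2 = a.0 has moves —a→ m4
  m3 = b.(0 + 0) has moves —b→ m5
  m4 = 0 has moves stopped
  m5 = 0 + 0 has moves stopped
LTS(Q): 6 reachable states
  n0 = c.b.(0 + 0) + (a.a.0 + b.(0 | 0)) has moves —a→ n1, —b→ n2, —c→ n3
  n1 = a.0 has moves —a→ n4
  n2 = 0 | 0 has moves stopped
  n3 = b.(0 + 0) has moves —b→ n5
  n4 = 0 has moves stopped
  n5 = 0 + 0 has moves stopped
Coarsest stable partition (strong bisimilarity classes):
  B0 = {m0}
  B1 = {m3, n3}
  B2 = {m1, m4, m5, n2, n4, n5}
  B3 = {m2, n1}
  B4 = {n0}
m0 ∈ B0, n0 ∈ B4 → different blocks

P ≁ Q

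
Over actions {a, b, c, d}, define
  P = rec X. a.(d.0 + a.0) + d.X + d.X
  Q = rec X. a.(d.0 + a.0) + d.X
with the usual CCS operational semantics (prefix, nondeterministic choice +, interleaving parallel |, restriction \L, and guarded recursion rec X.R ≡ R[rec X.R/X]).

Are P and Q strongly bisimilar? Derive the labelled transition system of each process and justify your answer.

LTS(P): 3 reachable states
  m0 = rec X. a.(d.0 + a.0) + d.X + d.X has moves --a--▸ m1, --d--▸ m0
  m1 = d.0 + a.0 has moves --a--▸ m2, --d--▸ m2
  m2 = 0 has moves stopped
LTS(Q): 3 reachable states
  n0 = rec X. a.(d.0 + a.0) + d.X has moves --a--▸ n1, --d--▸ n0
  n1 = d.0 + a.0 has moves --a--▸ n2, --d--▸ n2
  n2 = 0 has moves stopped
Partition-refinement fixed point:
  B0 = {m0, n0}
  B1 = {m1, n1}
  B2 = {m2, n2}
m0 ∈ B0, n0 ∈ B0 → same block

P ~ Q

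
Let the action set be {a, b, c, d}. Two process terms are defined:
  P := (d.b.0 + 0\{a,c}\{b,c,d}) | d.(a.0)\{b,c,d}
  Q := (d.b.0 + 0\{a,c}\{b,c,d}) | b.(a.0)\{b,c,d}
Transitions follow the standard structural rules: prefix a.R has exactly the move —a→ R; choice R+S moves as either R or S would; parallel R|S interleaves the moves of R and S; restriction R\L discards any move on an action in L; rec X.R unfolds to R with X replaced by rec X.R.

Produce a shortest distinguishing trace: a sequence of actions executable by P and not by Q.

dd

LTS(P): 9 reachable states
  s0 = (d.b.0 + 0\{a,c}\{b,c,d}) | d.(a.0)\{b,c,d} | --d--▸ s1, --d--▸ s2
  s1 = (d.b.0 + 0\{a,c}\{b,c,d}) | (a.0)\{b,c,d} | --a--▸ s3, --d--▸ s4
  s2 = b.0 | d.(a.0)\{b,c,d} | --b--▸ s5, --d--▸ s4
  s3 = (d.b.0 + 0\{a,c}\{b,c,d}) | 0\{b,c,d} | --d--▸ s6
  s4 = b.0 | (a.0)\{b,c,d} | --a--▸ s6, --b--▸ s7
  s5 = 0 | d.(a.0)\{b,c,d} | --d--▸ s7
  s6 = b.0 | 0\{b,c,d} | --b--▸ s8
  s7 = 0 | (a.0)\{b,c,d} | --a--▸ s8
  s8 = 0 | 0\{b,c,d} | ∅
LTS(Q): 9 reachable states
  t0 = (d.b.0 + 0\{a,c}\{b,c,d}) | b.(a.0)\{b,c,d} | --b--▸ t1, --d--▸ t2
  t1 = (d.b.0 + 0\{a,c}\{b,c,d}) | (a.0)\{b,c,d} | --a--▸ t3, --d--▸ t4
  t2 = b.0 | b.(a.0)\{b,c,d} | --b--▸ t4, --b--▸ t5
  t3 = (d.b.0 + 0\{a,c}\{b,c,d}) | 0\{b,c,d} | --d--▸ t6
  t4 = b.0 | (a.0)\{b,c,d} | --a--▸ t6, --b--▸ t7
  t5 = 0 | b.(a.0)\{b,c,d} | --b--▸ t7
  t6 = b.0 | 0\{b,c,d} | --b--▸ t8
  t7 = 0 | (a.0)\{b,c,d} | --a--▸ t8
  t8 = 0 | 0\{b,c,d} | ∅
Trace ⟨dd⟩ through P, begin at {s0}:
  step 1 (d): {s1, s2}
  step 2 (d): {s4}
  — P admits the full trace.
Trace ⟨dd⟩ through Q, begin at {t0}:
  step 1 (d): {t2}
  step 2 (d): no successor for Q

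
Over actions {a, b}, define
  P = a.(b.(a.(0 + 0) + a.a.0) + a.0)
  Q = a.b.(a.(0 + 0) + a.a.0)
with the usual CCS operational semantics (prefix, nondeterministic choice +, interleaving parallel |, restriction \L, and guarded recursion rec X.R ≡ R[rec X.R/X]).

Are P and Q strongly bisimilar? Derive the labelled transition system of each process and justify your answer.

P ≁ Q

P's transition system — 6 states:
  p0 = a.(b.(a.(0 + 0) + a.a.0) + a.0) → ··a··> p1
  p1 = b.(a.(0 + 0) + a.a.0) + a.0 → ··a··> p2, ··b··> p3
  p2 = 0 → ∅
  p3 = a.(0 + 0) + a.a.0 → ··a··> p4, ··a··> p5
  p4 = 0 + 0 → ∅
  p5 = a.0 → ··a··> p2
Q's transition system — 6 states:
  q0 = a.b.(a.(0 + 0) + a.a.0) → ··a··> q1
  q1 = b.(a.(0 + 0) + a.a.0) → ··b··> q2
  q2 = a.(0 + 0) + a.a.0 → ··a··> q3, ··a··> q4
  q3 = 0 + 0 → ∅
  q4 = a.0 → ··a··> q5
  q5 = 0 → ∅
Partition-refinement fixed point:
  B0 = {p0}
  B1 = {p1}
  B2 = {p2, p4, q3, q5}
  B3 = {p3, q2}
  B4 = {p5, q4}
  B5 = {q0}
  B6 = {q1}
p0 ∈ B0, q0 ∈ B5 → different blocks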